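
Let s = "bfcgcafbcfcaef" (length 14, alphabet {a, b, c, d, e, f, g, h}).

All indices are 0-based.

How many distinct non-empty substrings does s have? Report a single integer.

rank→(start, suffix):
  0 → (11, 'aef')
  1 → (5, 'afbcfcaef')
  2 → (7, 'bcfcaef')
  3 → (0, 'bfcgcafbcfcaef')
  4 → (10, 'caef')
  5 → (4, 'cafbcfcaef')
  6 → (8, 'cfcaef')
  7 → (2, 'cgcafbcfcaef')
  8 → (12, 'ef')
  9 → (13, 'f')
  10 → (6, 'fbcfcaef')
  11 → (9, 'fcaef')
  12 → (1, 'fcgcafbcfcaef')
  13 → (3, 'gcafbcfcaef')

SA = [11, 5, 7, 0, 10, 4, 8, 2, 12, 13, 6, 9, 1, 3]
i: (SA[i-1],SA[i]) lcp shared
  1: (11,5) 1 'a'
  2: (5,7) 0 ''
  3: (7,0) 1 'b'
  4: (0,10) 0 ''
  5: (10,4) 2 'ca'
  6: (4,8) 1 'c'
  7: (8,2) 1 'c'
  8: (2,12) 0 ''
  9: (12,13) 0 ''
  10: (13,6) 1 'f'
  11: (6,9) 1 'f'
  12: (9,1) 2 'fc'
  13: (1,3) 0 ''

n(n+1)/2 = 14·15/2 = 105
Σ LCP = 0 + 1 + 0 + 1 + 0 + 2 + 1 + 1 + 0 + 0 + 1 + 1 + 2 + 0 = 10
distinct = 105 − 10 = 95

95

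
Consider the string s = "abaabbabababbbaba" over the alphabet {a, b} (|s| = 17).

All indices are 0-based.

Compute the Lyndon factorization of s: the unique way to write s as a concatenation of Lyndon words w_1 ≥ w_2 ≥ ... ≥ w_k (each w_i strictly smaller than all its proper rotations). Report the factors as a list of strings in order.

["ab", "aabbabababbbab", "a"]

emit factor 1: 'ab' (i=0, period=2)
emit factor 2: 'aabbabababbbab' (i=2, period=14)
emit factor 3: 'a' (i=16, period=1)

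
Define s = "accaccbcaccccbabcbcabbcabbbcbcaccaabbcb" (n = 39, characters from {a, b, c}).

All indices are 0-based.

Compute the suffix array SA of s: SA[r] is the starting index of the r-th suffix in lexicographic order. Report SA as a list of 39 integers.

rank→(start, suffix):
  0 → (33, 'aabbcb')
  1 → (23, 'abbbcbcaccaabbcb')
  2 → (19, 'abbcabbbcbcaccaabbcb')
  3 → (34, 'abbcb')
  4 → (14, 'abcbcabbcabbbcbcaccaabbcb')
  5 → (30, 'accaabbcb')
  6 → (0, 'accaccbcaccccbabcbcabbcabbbcbcaccaabbcb')
  7 → (3, 'accbcaccccbabcbcabbcabbbcbcaccaabbcb')
  8 → (8, 'accccbabcbcabbcabbbcbcaccaabbcb')
  9 → (38, 'b')
  10 → (13, 'babcbcabbcabbbcbcaccaabbcb')
  11 → (24, 'bbbcbcaccaabbcb')
  12 → (20, 'bbcabbbcbcaccaabbcb')
  13 → (35, 'bbcb')
  14 → (25, 'bbcbcaccaabbcb')
  15 → (21, 'bcabbbcbcaccaabbcb')
  16 → (17, 'bcabbcabbbcbcaccaabbcb')
  17 → (28, 'bcaccaabbcb')
  18 → (6, 'bcaccccbabcbcabbcabbbcbcaccaabbcb')
  19 → (36, 'bcb')
  20 → (15, 'bcbcabbcabbbcbcaccaabbcb')
  21 → (26, 'bcbcaccaabbcb')
  22 → (32, 'caabbcb')
  23 → (22, 'cabbbcbcaccaabbcb')
  24 → (18, 'cabbcabbbcbcaccaabbcb')
  25 → (29, 'caccaabbcb')
  26 → (2, 'caccbcaccccbabcbcabbcabbbcbcaccaabbcb')
  27 → (7, 'caccccbabcbcabbcabbbcbcaccaabbcb')
  28 → (37, 'cb')
  29 → (12, 'cbabcbcabbcabbbcbcaccaabbcb')
  30 → (16, 'cbcabbcabbbcbcaccaabbcb')
  31 → (27, 'cbcaccaabbcb')
  32 → (5, 'cbcaccccbabcbcabbcabbbcbcaccaabbcb')
  33 → (31, 'ccaabbcb')
  34 → (1, 'ccaccbcaccccbabcbcabbcabbbcbcaccaabbcb')
  35 → (11, 'ccbabcbcabbcabbbcbcaccaabbcb')
  36 → (4, 'ccbcaccccbabcbcabbcabbbcbcaccaabbcb')
  37 → (10, 'cccbabcbcabbcabbbcbcaccaabbcb')
  38 → (9, 'ccccbabcbcabbcabbbcbcaccaabbcb')

[33, 23, 19, 34, 14, 30, 0, 3, 8, 38, 13, 24, 20, 35, 25, 21, 17, 28, 6, 36, 15, 26, 32, 22, 18, 29, 2, 7, 37, 12, 16, 27, 5, 31, 1, 11, 4, 10, 9]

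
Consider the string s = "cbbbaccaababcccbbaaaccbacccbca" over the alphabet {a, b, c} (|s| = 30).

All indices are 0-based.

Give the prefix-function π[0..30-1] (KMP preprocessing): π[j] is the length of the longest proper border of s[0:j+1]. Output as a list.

π[0] = 0
j=1 s[j]='b': π[1]=0 (border '')
j=2 s[j]='b': π[2]=0 (border '')
j=3 s[j]='b': π[3]=0 (border '')
j=4 s[j]='a': π[4]=0 (border '')
j=5 s[j]='c': π[5]=1 (border 'c')
j=6 s[j]='c': k: 1→0; π[6]=1 (border 'c')
j=7 s[j]='a': k: 1→0; π[7]=0 (border '')
j=8 s[j]='a': π[8]=0 (border '')
j=9 s[j]='b': π[9]=0 (border '')
j=10 s[j]='a': π[10]=0 (border '')
j=11 s[j]='b': π[11]=0 (border '')
j=12 s[j]='c': π[12]=1 (border 'c')
j=13 s[j]='c': k: 1→0; π[13]=1 (border 'c')
j=14 s[j]='c': k: 1→0; π[14]=1 (border 'c')
j=15 s[j]='b': π[15]=2 (border 'cb')
j=16 s[j]='b': π[16]=3 (border 'cbb')
j=17 s[j]='a': k: 3→0; π[17]=0 (border '')
j=18 s[j]='a': π[18]=0 (border '')
j=19 s[j]='a': π[19]=0 (border '')
j=20 s[j]='c': π[20]=1 (border 'c')
j=21 s[j]='c': k: 1→0; π[21]=1 (border 'c')
j=22 s[j]='b': π[22]=2 (border 'cb')
j=23 s[j]='a': k: 2→0; π[23]=0 (border '')
j=24 s[j]='c': π[24]=1 (border 'c')
j=25 s[j]='c': k: 1→0; π[25]=1 (border 'c')
j=26 s[j]='c': k: 1→0; π[26]=1 (border 'c')
j=27 s[j]='b': π[27]=2 (border 'cb')
j=28 s[j]='c': k: 2→0; π[28]=1 (border 'c')
j=29 s[j]='a': k: 1→0; π[29]=0 (border '')

[0, 0, 0, 0, 0, 1, 1, 0, 0, 0, 0, 0, 1, 1, 1, 2, 3, 0, 0, 0, 1, 1, 2, 0, 1, 1, 1, 2, 1, 0]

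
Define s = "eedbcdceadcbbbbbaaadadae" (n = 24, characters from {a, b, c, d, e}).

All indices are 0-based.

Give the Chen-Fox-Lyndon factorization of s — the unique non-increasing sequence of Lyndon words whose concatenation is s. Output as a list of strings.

emit factor 1: 'e' (i=0, period=1)
emit factor 2: 'e' (i=1, period=1)
emit factor 3: 'd' (i=2, period=1)
emit factor 4: 'bcdce' (i=3, period=5)
emit factor 5: 'adcbbbbb' (i=8, period=8)
emit factor 6: 'aaadadae' (i=16, period=8)

["e", "e", "d", "bcdce", "adcbbbbb", "aaadadae"]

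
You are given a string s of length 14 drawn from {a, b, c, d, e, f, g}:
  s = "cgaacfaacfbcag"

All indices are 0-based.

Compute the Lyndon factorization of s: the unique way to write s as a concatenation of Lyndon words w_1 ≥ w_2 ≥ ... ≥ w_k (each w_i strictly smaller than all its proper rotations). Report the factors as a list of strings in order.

["cg", "aacfaacfbcag"]

emit factor 1: 'cg' (i=0, period=2)
emit factor 2: 'aacfaacfbcag' (i=2, period=12)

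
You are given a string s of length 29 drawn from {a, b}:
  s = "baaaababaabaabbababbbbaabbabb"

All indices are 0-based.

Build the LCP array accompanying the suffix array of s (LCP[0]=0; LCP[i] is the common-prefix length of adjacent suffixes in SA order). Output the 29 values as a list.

rank | idx | suffix
   0 |   1 | aaaababaabaabbababbbbaabbabb
   1 |   2 | aaababaabaabbababbbbaabbabb
   2 |   8 | aabaabbababbbbaabbabb
   3 |   3 | aababaabaabbababbbbaabbabb
   4 |  11 | aabbababbbbaabbabb
   5 |  22 | aabbabb
   6 |   6 | abaabaabbababbbbaabbabb
   7 |   9 | abaabbababbbbaabbabb
   8 |   4 | ababaabaabbababbbbaabbabb
   9 |  15 | ababbbbaabbabb
  10 |  26 | abb
  11 |  12 | abbababbbbaabbabb
  12 |  23 | abbabb
  13 |  17 | abbbbaabbabb
  14 |  28 | b
  15 |   0 | baaaababaabaabbababbbbaabbabb
  16 |   7 | baabaabbababbbbaabbabb
  17 |  10 | baabbababbbbaabbabb
  18 |  21 | baabbabb
  19 |   5 | babaabaabbababbbbaabbabb
  20 |  14 | bababbbbaabbabb
  21 |  25 | babb
  22 |  16 | babbbbaabbabb
  23 |  27 | bb
  24 |  20 | bbaabbabb
  25 |  13 | bbababbbbaabbabb
  26 |  24 | bbabb
  27 |  19 | bbbaabbabb
  28 |  18 | bbbbaabbabb

SA = [1, 2, 8, 3, 11, 22, 6, 9, 4, 15, 26, 12, 23, 17, 28, 0, 7, 10, 21, 5, 14, 25, 16, 27, 20, 13, 24, 19, 18]
rank  pair      lcp
   1  s[1:],s[2:]  3  'aaa'
   2  s[2:],s[8:]  2  'aa'
   3  s[8:],s[3:]  4  'aaba'
   4  s[3:],s[11:]  3  'aab'
   5  s[11:],s[22:]  6  'aabbab'
   6  s[22:],s[6:]  1  'a'
   7  s[6:],s[9:]  5  'abaab'
   8  s[9:],s[4:]  3  'aba'
   9  s[4:],s[15:]  4  'abab'
  10  s[15:],s[26:]  2  'ab'
  11  s[26:],s[12:]  3  'abb'
  12  s[12:],s[23:]  5  'abbab'
  13  s[23:],s[17:]  3  'abb'
  14  s[17:],s[28:]  0  ''
  15  s[28:],s[0:]  1  'b'
  16  s[0:],s[7:]  3  'baa'
  17  s[7:],s[10:]  4  'baab'
  18  s[10:],s[21:]  7  'baabbab'
  19  s[21:],s[5:]  2  'ba'
  20  s[5:],s[14:]  4  'baba'
  21  s[14:],s[25:]  3  'bab'
  22  s[25:],s[16:]  4  'babb'
  23  s[16:],s[27:]  1  'b'
  24  s[27:],s[20:]  2  'bb'
  25  s[20:],s[13:]  3  'bba'
  26  s[13:],s[24:]  4  'bbab'
  27  s[24:],s[19:]  2  'bb'
  28  s[19:],s[18:]  3  'bbb'

[0, 3, 2, 4, 3, 6, 1, 5, 3, 4, 2, 3, 5, 3, 0, 1, 3, 4, 7, 2, 4, 3, 4, 1, 2, 3, 4, 2, 3]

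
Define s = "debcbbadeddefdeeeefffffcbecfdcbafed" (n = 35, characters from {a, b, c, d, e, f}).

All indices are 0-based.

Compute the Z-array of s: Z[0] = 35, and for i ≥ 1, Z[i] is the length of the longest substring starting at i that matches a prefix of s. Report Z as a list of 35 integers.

[35, 0, 0, 0, 0, 0, 0, 2, 0, 1, 2, 0, 0, 2, 0, 0, 0, 0, 0, 0, 0, 0, 0, 0, 0, 0, 0, 0, 1, 0, 0, 0, 0, 0, 1]

Z[0]=35
i=1: outside box; Z[1]=0
i=2: outside box; Z[2]=0
i=3: outside box; Z[3]=0
i=4: outside box; Z[4]=0
i=5: outside box; Z[5]=0
i=6: outside box; Z[6]=0
i=7: outside box; Z[7]=2 extend→box=[7,9)
i=8: min(r-i=1, Z[1]=0)=0; Z[8]=0
i=9: outside box; Z[9]=1 extend→box=[9,10)
i=10: outside box; Z[10]=2 extend→box=[10,12)
i=11: min(r-i=1, Z[1]=0)=0; Z[11]=0
i=12: outside box; Z[12]=0
i=13: outside box; Z[13]=2 extend→box=[13,15)
i=14: min(r-i=1, Z[1]=0)=0; Z[14]=0
i=15: outside box; Z[15]=0
i=16: outside box; Z[16]=0
i=17: outside box; Z[17]=0
i=18: outside box; Z[18]=0
i=19: outside box; Z[19]=0
i=20: outside box; Z[20]=0
i=21: outside box; Z[21]=0
i=22: outside box; Z[22]=0
i=23: outside box; Z[23]=0
i=24: outside box; Z[24]=0
i=25: outside box; Z[25]=0
i=26: outside box; Z[26]=0
i=27: outside box; Z[27]=0
i=28: outside box; Z[28]=1 extend→box=[28,29)
i=29: outside box; Z[29]=0
i=30: outside box; Z[30]=0
i=31: outside box; Z[31]=0
i=32: outside box; Z[32]=0
i=33: outside box; Z[33]=0
i=34: outside box; Z[34]=1 extend→box=[34,35)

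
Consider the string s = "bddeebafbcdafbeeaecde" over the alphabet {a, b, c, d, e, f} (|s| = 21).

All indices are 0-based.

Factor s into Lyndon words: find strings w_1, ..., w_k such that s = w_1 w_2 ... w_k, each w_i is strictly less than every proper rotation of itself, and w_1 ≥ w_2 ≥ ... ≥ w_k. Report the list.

["bddee", "b", "afbcdafbee", "aecde"]

emit factor 1: 'bddee' (i=0, period=5)
emit factor 2: 'b' (i=5, period=1)
emit factor 3: 'afbcdafbee' (i=6, period=10)
emit factor 4: 'aecde' (i=16, period=5)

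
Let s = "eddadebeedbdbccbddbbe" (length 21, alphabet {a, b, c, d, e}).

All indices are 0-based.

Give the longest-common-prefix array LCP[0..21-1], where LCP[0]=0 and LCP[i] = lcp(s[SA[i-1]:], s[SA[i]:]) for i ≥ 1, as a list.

sorted suffixes:
  #0 SA[0]=3  'adebeedbdbccbddbbe'
  #1 SA[1]=18  'bbe'
  #2 SA[2]=12  'bccbddbbe'
  #3 SA[3]=10  'bdbccbddbbe'
  #4 SA[4]=15  'bddbbe'
  #5 SA[5]=19  'be'
  #6 SA[6]=6  'beedbdbccbddbbe'
  #7 SA[7]=14  'cbddbbe'
  #8 SA[8]=13  'ccbddbbe'
  #9 SA[9]=2  'dadebeedbdbccbddbbe'
  #10 SA[10]=17  'dbbe'
  #11 SA[11]=11  'dbccbddbbe'
  #12 SA[12]=9  'dbdbccbddbbe'
  #13 SA[13]=1  'ddadebeedbdbccbddbbe'
  #14 SA[14]=16  'ddbbe'
  #15 SA[15]=4  'debeedbdbccbddbbe'
  #16 SA[16]=20  'e'
  #17 SA[17]=5  'ebeedbdbccbddbbe'
  #18 SA[18]=8  'edbdbccbddbbe'
  #19 SA[19]=0  'eddadebeedbdbccbddbbe'
  #20 SA[20]=7  'eedbdbccbddbbe'

SA = [3, 18, 12, 10, 15, 19, 6, 14, 13, 2, 17, 11, 9, 1, 16, 4, 20, 5, 8, 0, 7]
rank  pair      lcp
   1  s[3:],s[18:]  0  ''
   2  s[18:],s[12:]  1  'b'
   3  s[12:],s[10:]  1  'b'
   4  s[10:],s[15:]  2  'bd'
   5  s[15:],s[19:]  1  'b'
   6  s[19:],s[6:]  2  'be'
   7  s[6:],s[14:]  0  ''
   8  s[14:],s[13:]  1  'c'
   9  s[13:],s[2:]  0  ''
  10  s[2:],s[17:]  1  'd'
  11  s[17:],s[11:]  2  'db'
  12  s[11:],s[9:]  2  'db'
  13  s[9:],s[1:]  1  'd'
  14  s[1:],s[16:]  2  'dd'
  15  s[16:],s[4:]  1  'd'
  16  s[4:],s[20:]  0  ''
  17  s[20:],s[5:]  1  'e'
  18  s[5:],s[8:]  1  'e'
  19  s[8:],s[0:]  2  'ed'
  20  s[0:],s[7:]  1  'e'

[0, 0, 1, 1, 2, 1, 2, 0, 1, 0, 1, 2, 2, 1, 2, 1, 0, 1, 1, 2, 1]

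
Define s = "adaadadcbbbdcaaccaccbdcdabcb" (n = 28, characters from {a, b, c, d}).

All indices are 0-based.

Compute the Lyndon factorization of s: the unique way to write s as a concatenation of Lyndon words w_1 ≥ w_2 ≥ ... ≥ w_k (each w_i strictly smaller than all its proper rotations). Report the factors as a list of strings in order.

["ad", "aadadcbbbdc", "aaccaccbdcdabcb"]

emit factor 1: 'ad' (i=0, period=2)
emit factor 2: 'aadadcbbbdc' (i=2, period=11)
emit factor 3: 'aaccaccbdcdabcb' (i=13, period=15)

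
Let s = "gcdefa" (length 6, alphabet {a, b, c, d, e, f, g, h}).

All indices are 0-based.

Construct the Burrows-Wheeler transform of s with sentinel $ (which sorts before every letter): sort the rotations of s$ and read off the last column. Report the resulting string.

afgcde$

rank  rotation last
    0  $gcdefa  a
    1  a$gcdef  f
    2  cdefa$g  g
    3  defa$gc  c
    4  efa$gcd  d
    5  fa$gcde  e
    6  gcdefa$  $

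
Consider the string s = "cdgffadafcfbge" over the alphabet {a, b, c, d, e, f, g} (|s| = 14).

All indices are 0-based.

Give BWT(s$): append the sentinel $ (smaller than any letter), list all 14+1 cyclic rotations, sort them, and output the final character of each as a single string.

efdf$facgfcagbd

rank  rotation         last
    0  $cdgffadafcfbge  e
    1  adafcfbge$cdgff  f
    2  afcfbge$cdgffad  d
    3  bge$cdgffadafcf  f
    4  cdgffadafcfbge$  $
    5  cfbge$cdgffadaf  f
    6  dafcfbge$cdgffa  a
    7  dgffadafcfbge$c  c
    8  e$cdgffadafcfbg  g
    9  fadafcfbge$cdgf  f
   10  fbge$cdgffadafc  c
   11  fcfbge$cdgffada  a
   12  ffadafcfbge$cdg  g
   13  ge$cdgffadafcfb  b
   14  gffadafcfbge$cd  d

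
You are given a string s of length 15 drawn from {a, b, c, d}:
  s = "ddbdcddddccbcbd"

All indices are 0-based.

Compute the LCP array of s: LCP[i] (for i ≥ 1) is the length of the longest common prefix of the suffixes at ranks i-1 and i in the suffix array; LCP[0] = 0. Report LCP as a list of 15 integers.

rank | idx | suffix
   0 |  11 | bcbd
   1 |  13 | bd
   2 |   2 | bdcddddccbcbd
   3 |  10 | cbcbd
   4 |  12 | cbd
   5 |   9 | ccbcbd
   6 |   4 | cddddccbcbd
   7 |  14 | d
   8 |   1 | dbdcddddccbcbd
   9 |   8 | dccbcbd
  10 |   3 | dcddddccbcbd
  11 |   0 | ddbdcddddccbcbd
  12 |   7 | ddccbcbd
  13 |   6 | dddccbcbd
  14 |   5 | ddddccbcbd

SA = [11, 13, 2, 10, 12, 9, 4, 14, 1, 8, 3, 0, 7, 6, 5]
rank  pair      lcp
   1  s[11:],s[13:]  1  'b'
   2  s[13:],s[2:]  2  'bd'
   3  s[2:],s[10:]  0  ''
   4  s[10:],s[12:]  2  'cb'
   5  s[12:],s[9:]  1  'c'
   6  s[9:],s[4:]  1  'c'
   7  s[4:],s[14:]  0  ''
   8  s[14:],s[1:]  1  'd'
   9  s[1:],s[8:]  1  'd'
  10  s[8:],s[3:]  2  'dc'
  11  s[3:],s[0:]  1  'd'
  12  s[0:],s[7:]  2  'dd'
  13  s[7:],s[6:]  2  'dd'
  14  s[6:],s[5:]  3  'ddd'

[0, 1, 2, 0, 2, 1, 1, 0, 1, 1, 2, 1, 2, 2, 3]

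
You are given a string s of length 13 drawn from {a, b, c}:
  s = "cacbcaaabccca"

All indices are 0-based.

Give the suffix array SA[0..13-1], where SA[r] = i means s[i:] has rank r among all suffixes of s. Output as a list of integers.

[12, 5, 6, 7, 1, 3, 8, 11, 4, 0, 2, 10, 9]

rank | idx | suffix
   0 |  12 | a
   1 |   5 | aaabccca
   2 |   6 | aabccca
   3 |   7 | abccca
   4 |   1 | acbcaaabccca
   5 |   3 | bcaaabccca
   6 |   8 | bccca
   7 |  11 | ca
   8 |   4 | caaabccca
   9 |   0 | cacbcaaabccca
  10 |   2 | cbcaaabccca
  11 |  10 | cca
  12 |   9 | ccca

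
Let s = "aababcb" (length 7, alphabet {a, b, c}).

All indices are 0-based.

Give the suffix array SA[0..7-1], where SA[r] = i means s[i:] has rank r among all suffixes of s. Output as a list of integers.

[0, 1, 3, 6, 2, 4, 5]

rank→(start, suffix):
  0 → (0, 'aababcb')
  1 → (1, 'ababcb')
  2 → (3, 'abcb')
  3 → (6, 'b')
  4 → (2, 'babcb')
  5 → (4, 'bcb')
  6 → (5, 'cb')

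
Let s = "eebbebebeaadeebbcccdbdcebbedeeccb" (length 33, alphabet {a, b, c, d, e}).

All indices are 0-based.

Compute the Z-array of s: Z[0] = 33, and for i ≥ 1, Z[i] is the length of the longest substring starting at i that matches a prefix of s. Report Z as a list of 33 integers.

Z[0]=33
i=1: outside box; Z[1]=1 extend→box=[1,2)
i=2: outside box; Z[2]=0
i=3: outside box; Z[3]=0
i=4: outside box; Z[4]=1 extend→box=[4,5)
i=5: outside box; Z[5]=0
i=6: outside box; Z[6]=1 extend→box=[6,7)
i=7: outside box; Z[7]=0
i=8: outside box; Z[8]=1 extend→box=[8,9)
i=9: outside box; Z[9]=0
i=10: outside box; Z[10]=0
i=11: outside box; Z[11]=0
i=12: outside box; Z[12]=4 extend→box=[12,16)
i=13: min(r-i=3, Z[1]=1)=1; Z[13]=1
i=14: min(r-i=2, Z[2]=0)=0; Z[14]=0
i=15: min(r-i=1, Z[3]=0)=0; Z[15]=0
i=16: outside box; Z[16]=0
i=17: outside box; Z[17]=0
i=18: outside box; Z[18]=0
i=19: outside box; Z[19]=0
i=20: outside box; Z[20]=0
i=21: outside box; Z[21]=0
i=22: outside box; Z[22]=0
i=23: outside box; Z[23]=1 extend→box=[23,24)
i=24: outside box; Z[24]=0
i=25: outside box; Z[25]=0
i=26: outside box; Z[26]=1 extend→box=[26,27)
i=27: outside box; Z[27]=0
i=28: outside box; Z[28]=2 extend→box=[28,30)
i=29: min(r-i=1, Z[1]=1)=1; Z[29]=1
i=30: outside box; Z[30]=0
i=31: outside box; Z[31]=0
i=32: outside box; Z[32]=0

[33, 1, 0, 0, 1, 0, 1, 0, 1, 0, 0, 0, 4, 1, 0, 0, 0, 0, 0, 0, 0, 0, 0, 1, 0, 0, 1, 0, 2, 1, 0, 0, 0]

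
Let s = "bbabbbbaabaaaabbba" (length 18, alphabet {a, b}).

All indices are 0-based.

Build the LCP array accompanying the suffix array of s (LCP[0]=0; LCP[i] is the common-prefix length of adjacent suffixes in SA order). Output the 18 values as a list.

[0, 1, 3, 2, 3, 1, 2, 4, 0, 2, 3, 2, 1, 3, 3, 2, 4, 3]

sorted suffixes:
  #0 SA[0]=17  'a'
  #1 SA[1]=10  'aaaabbba'
  #2 SA[2]=11  'aaabbba'
  #3 SA[3]=7  'aabaaaabbba'
  #4 SA[4]=12  'aabbba'
  #5 SA[5]=8  'abaaaabbba'
  #6 SA[6]=13  'abbba'
  #7 SA[7]=2  'abbbbaabaaaabbba'
  #8 SA[8]=16  'ba'
  #9 SA[9]=9  'baaaabbba'
  #10 SA[10]=6  'baabaaaabbba'
  #11 SA[11]=1  'babbbbaabaaaabbba'
  #12 SA[12]=15  'bba'
  #13 SA[13]=5  'bbaabaaaabbba'
  #14 SA[14]=0  'bbabbbbaabaaaabbba'
  #15 SA[15]=14  'bbba'
  #16 SA[16]=4  'bbbaabaaaabbba'
  #17 SA[17]=3  'bbbbaabaaaabbba'

SA = [17, 10, 11, 7, 12, 8, 13, 2, 16, 9, 6, 1, 15, 5, 0, 14, 4, 3]
[i] adj suffixes → lcp
  [1] 17/10 → 1 ('a')
  [2] 10/11 → 3 ('aaa')
  [3] 11/7 → 2 ('aa')
  [4] 7/12 → 3 ('aab')
  [5] 12/8 → 1 ('a')
  [6] 8/13 → 2 ('ab')
  [7] 13/2 → 4 ('abbb')
  [8] 2/16 → 0 ('')
  [9] 16/9 → 2 ('ba')
  [10] 9/6 → 3 ('baa')
  [11] 6/1 → 2 ('ba')
  [12] 1/15 → 1 ('b')
  [13] 15/5 → 3 ('bba')
  [14] 5/0 → 3 ('bba')
  [15] 0/14 → 2 ('bb')
  [16] 14/4 → 4 ('bbba')
  [17] 4/3 → 3 ('bbb')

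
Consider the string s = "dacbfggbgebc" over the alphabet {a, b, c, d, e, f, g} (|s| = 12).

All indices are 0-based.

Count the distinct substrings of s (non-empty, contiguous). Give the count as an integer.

73

sorted suffixes:
  #0 SA[0]=1  'acbfggbgebc'
  #1 SA[1]=10  'bc'
  #2 SA[2]=3  'bfggbgebc'
  #3 SA[3]=7  'bgebc'
  #4 SA[4]=11  'c'
  #5 SA[5]=2  'cbfggbgebc'
  #6 SA[6]=0  'dacbfggbgebc'
  #7 SA[7]=9  'ebc'
  #8 SA[8]=4  'fggbgebc'
  #9 SA[9]=6  'gbgebc'
  #10 SA[10]=8  'gebc'
  #11 SA[11]=5  'ggbgebc'

SA = [1, 10, 3, 7, 11, 2, 0, 9, 4, 6, 8, 5]
i: (SA[i-1],SA[i]) lcp shared
  1: (1,10) 0 ''
  2: (10,3) 1 'b'
  3: (3,7) 1 'b'
  4: (7,11) 0 ''
  5: (11,2) 1 'c'
  6: (2,0) 0 ''
  7: (0,9) 0 ''
  8: (9,4) 0 ''
  9: (4,6) 0 ''
  10: (6,8) 1 'g'
  11: (8,5) 1 'g'

n(n+1)/2 = 12·13/2 = 78
Σ LCP = 0 + 0 + 1 + 1 + 0 + 1 + 0 + 0 + 0 + 0 + 1 + 1 = 5
distinct = 78 − 5 = 73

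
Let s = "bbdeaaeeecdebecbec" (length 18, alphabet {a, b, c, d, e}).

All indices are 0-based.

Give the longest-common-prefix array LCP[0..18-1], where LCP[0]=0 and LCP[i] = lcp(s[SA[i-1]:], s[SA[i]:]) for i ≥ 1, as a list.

rank→(start, suffix):
  0 → (4, 'aaeeecdebecbec')
  1 → (5, 'aeeecdebecbec')
  2 → (0, 'bbdeaaeeecdebecbec')
  3 → (1, 'bdeaaeeecdebecbec')
  4 → (15, 'bec')
  5 → (12, 'becbec')
  6 → (17, 'c')
  7 → (14, 'cbec')
  8 → (9, 'cdebecbec')
  9 → (2, 'deaaeeecdebecbec')
  10 → (10, 'debecbec')
  11 → (3, 'eaaeeecdebecbec')
  12 → (11, 'ebecbec')
  13 → (16, 'ec')
  14 → (13, 'ecbec')
  15 → (8, 'ecdebecbec')
  16 → (7, 'eecdebecbec')
  17 → (6, 'eeecdebecbec')

SA = [4, 5, 0, 1, 15, 12, 17, 14, 9, 2, 10, 3, 11, 16, 13, 8, 7, 6]
i: (SA[i-1],SA[i]) lcp shared
  1: (4,5) 1 'a'
  2: (5,0) 0 ''
  3: (0,1) 1 'b'
  4: (1,15) 1 'b'
  5: (15,12) 3 'bec'
  6: (12,17) 0 ''
  7: (17,14) 1 'c'
  8: (14,9) 1 'c'
  9: (9,2) 0 ''
  10: (2,10) 2 'de'
  11: (10,3) 0 ''
  12: (3,11) 1 'e'
  13: (11,16) 1 'e'
  14: (16,13) 2 'ec'
  15: (13,8) 2 'ec'
  16: (8,7) 1 'e'
  17: (7,6) 2 'ee'

[0, 1, 0, 1, 1, 3, 0, 1, 1, 0, 2, 0, 1, 1, 2, 2, 1, 2]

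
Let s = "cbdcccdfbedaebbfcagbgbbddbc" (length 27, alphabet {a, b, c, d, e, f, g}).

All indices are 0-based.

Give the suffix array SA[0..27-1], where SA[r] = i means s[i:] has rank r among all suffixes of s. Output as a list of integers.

[11, 17, 21, 13, 25, 1, 22, 8, 14, 19, 26, 16, 0, 3, 4, 5, 10, 24, 2, 23, 6, 12, 9, 7, 15, 20, 18]

rank | idx | suffix
   0 |  11 | aebbfcagbgbbddbc
   1 |  17 | agbgbbddbc
   2 |  21 | bbddbc
   3 |  13 | bbfcagbgbbddbc
   4 |  25 | bc
   5 |   1 | bdcccdfbedaebbfcagbgbbddbc
   6 |  22 | bddbc
   7 |   8 | bedaebbfcagbgbbddbc
   8 |  14 | bfcagbgbbddbc
   9 |  19 | bgbbddbc
  10 |  26 | c
  11 |  16 | cagbgbbddbc
  12 |   0 | cbdcccdfbedaebbfcagbgbbddbc
  13 |   3 | cccdfbedaebbfcagbgbbddbc
  14 |   4 | ccdfbedaebbfcagbgbbddbc
  15 |   5 | cdfbedaebbfcagbgbbddbc
  16 |  10 | daebbfcagbgbbddbc
  17 |  24 | dbc
  18 |   2 | dcccdfbedaebbfcagbgbbddbc
  19 |  23 | ddbc
  20 |   6 | dfbedaebbfcagbgbbddbc
  21 |  12 | ebbfcagbgbbddbc
  22 |   9 | edaebbfcagbgbbddbc
  23 |   7 | fbedaebbfcagbgbbddbc
  24 |  15 | fcagbgbbddbc
  25 |  20 | gbbddbc
  26 |  18 | gbgbbddbc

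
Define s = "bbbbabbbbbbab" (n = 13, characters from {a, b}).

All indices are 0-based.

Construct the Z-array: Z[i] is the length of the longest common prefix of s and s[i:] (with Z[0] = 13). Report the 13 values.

Z[0]=13
i=1: outside box; Z[1]=3 extend→box=[1,4)
i=2: min(r-i=2, Z[1]=3)=2; Z[2]=2
i=3: min(r-i=1, Z[2]=2)=1; Z[3]=1
i=4: outside box; Z[4]=0
i=5: outside box; Z[5]=4 extend→box=[5,9)
i=6: min(r-i=3, Z[1]=3)=3; Z[6]=4 extend→box=[6,10)
i=7: min(r-i=3, Z[1]=3)=3; Z[7]=6 extend→box=[7,13)
i=8: min(r-i=5, Z[1]=3)=3; Z[8]=3
i=9: min(r-i=4, Z[2]=2)=2; Z[9]=2
i=10: min(r-i=3, Z[3]=1)=1; Z[10]=1
i=11: min(r-i=2, Z[4]=0)=0; Z[11]=0
i=12: min(r-i=1, Z[5]=4)=1; Z[12]=1

[13, 3, 2, 1, 0, 4, 4, 6, 3, 2, 1, 0, 1]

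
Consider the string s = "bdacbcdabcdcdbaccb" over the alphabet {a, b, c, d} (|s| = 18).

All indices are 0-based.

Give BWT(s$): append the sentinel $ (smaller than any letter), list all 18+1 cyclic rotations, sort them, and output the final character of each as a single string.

rank  rotation             last
    0  $bdacbcdabcdcdbaccb  b
    1  abcdcdbaccb$bdacbcd  d
    2  acbcdabcdcdbaccb$bd  d
    3  accb$bdacbcdabcdcdb  b
    4  b$bdacbcdabcdcdbacc  c
    5  baccb$bdacbcdabcdcd  d
    6  bcdabcdcdbaccb$bdac  c
    7  bcdcdbaccb$bdacbcda  a
    8  bdacbcdabcdcdbaccb$  $
    9  cb$bdacbcdabcdcdbac  c
   10  cbcdabcdcdbaccb$bda  a
   11  ccb$bdacbcdabcdcdba  a
   12  cdabcdcdbaccb$bdacb  b
   13  cdbaccb$bdacbcdabcd  d
   14  cdcdbaccb$bdacbcdab  b
   15  dabcdcdbaccb$bdacbc  c
   16  dacbcdabcdcdbaccb$b  b
   17  dbaccb$bdacbcdabcdc  c
   18  dcdbaccb$bdacbcdabc  c

bddbcdca$caabdbcbcc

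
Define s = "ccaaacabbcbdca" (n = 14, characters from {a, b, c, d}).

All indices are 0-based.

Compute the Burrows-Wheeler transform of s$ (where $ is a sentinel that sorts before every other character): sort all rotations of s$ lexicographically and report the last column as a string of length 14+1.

accacaabcdcab$b

rank  rotation         last
    0  $ccaaacabbcbdca  a
    1  a$ccaaacabbcbdc  c
    2  aaacabbcbdca$cc  c
    3  aacabbcbdca$cca  a
    4  abbcbdca$ccaaac  c
    5  acabbcbdca$ccaa  a
    6  bbcbdca$ccaaaca  a
    7  bcbdca$ccaaacab  b
    8  bdca$ccaaacabbc  c
    9  ca$ccaaacabbcbd  d
   10  caaacabbcbdca$c  c
   11  cabbcbdca$ccaaa  a
   12  cbdca$ccaaacabb  b
   13  ccaaacabbcbdca$  $
   14  dca$ccaaacabbcb  b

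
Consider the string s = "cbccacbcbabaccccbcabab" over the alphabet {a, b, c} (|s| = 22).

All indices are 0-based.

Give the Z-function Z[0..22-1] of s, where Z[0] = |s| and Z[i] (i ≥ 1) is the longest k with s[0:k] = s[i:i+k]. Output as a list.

Z[0]=22
i=1: outside box; Z[1]=0
i=2: outside box; Z[2]=1 grow→box=[2,3)
i=3: outside box; Z[3]=1 grow→box=[3,4)
i=4: outside box; Z[4]=0
i=5: outside box; Z[5]=3 grow→box=[5,8)
i=6: min(r-i=2, Z[1]=0)=0; Z[6]=0
i=7: min(r-i=1, Z[2]=1)=1; Z[7]=2 grow→box=[7,9)
i=8: min(r-i=1, Z[1]=0)=0; Z[8]=0
i=9: outside box; Z[9]=0
i=10: outside box; Z[10]=0
i=11: outside box; Z[11]=0
i=12: outside box; Z[12]=1 grow→box=[12,13)
i=13: outside box; Z[13]=1 grow→box=[13,14)
i=14: outside box; Z[14]=1 grow→box=[14,15)
i=15: outside box; Z[15]=3 grow→box=[15,18)
i=16: min(r-i=2, Z[1]=0)=0; Z[16]=0
i=17: min(r-i=1, Z[2]=1)=1; Z[17]=1
i=18: outside box; Z[18]=0
i=19: outside box; Z[19]=0
i=20: outside box; Z[20]=0
i=21: outside box; Z[21]=0

[22, 0, 1, 1, 0, 3, 0, 2, 0, 0, 0, 0, 1, 1, 1, 3, 0, 1, 0, 0, 0, 0]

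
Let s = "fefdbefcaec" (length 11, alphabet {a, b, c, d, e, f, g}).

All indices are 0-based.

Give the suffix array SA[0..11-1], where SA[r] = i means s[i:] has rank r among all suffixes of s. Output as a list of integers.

[8, 4, 10, 7, 3, 9, 5, 1, 6, 2, 0]

rank→(start, suffix):
  0 → (8, 'aec')
  1 → (4, 'befcaec')
  2 → (10, 'c')
  3 → (7, 'caec')
  4 → (3, 'dbefcaec')
  5 → (9, 'ec')
  6 → (5, 'efcaec')
  7 → (1, 'efdbefcaec')
  8 → (6, 'fcaec')
  9 → (2, 'fdbefcaec')
  10 → (0, 'fefdbefcaec')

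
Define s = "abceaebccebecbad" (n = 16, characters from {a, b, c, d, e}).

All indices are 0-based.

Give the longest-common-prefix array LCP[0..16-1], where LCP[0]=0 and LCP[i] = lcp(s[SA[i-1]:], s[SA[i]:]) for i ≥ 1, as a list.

sorted suffixes:
  #0 SA[0]=0  'abceaebccebecbad'
  #1 SA[1]=14  'ad'
  #2 SA[2]=4  'aebccebecbad'
  #3 SA[3]=13  'bad'
  #4 SA[4]=6  'bccebecbad'
  #5 SA[5]=1  'bceaebccebecbad'
  #6 SA[6]=10  'becbad'
  #7 SA[7]=12  'cbad'
  #8 SA[8]=7  'ccebecbad'
  #9 SA[9]=2  'ceaebccebecbad'
  #10 SA[10]=8  'cebecbad'
  #11 SA[11]=15  'd'
  #12 SA[12]=3  'eaebccebecbad'
  #13 SA[13]=5  'ebccebecbad'
  #14 SA[14]=9  'ebecbad'
  #15 SA[15]=11  'ecbad'

SA = [0, 14, 4, 13, 6, 1, 10, 12, 7, 2, 8, 15, 3, 5, 9, 11]
[i] adj suffixes → lcp
  [1] 0/14 → 1 ('a')
  [2] 14/4 → 1 ('a')
  [3] 4/13 → 0 ('')
  [4] 13/6 → 1 ('b')
  [5] 6/1 → 2 ('bc')
  [6] 1/10 → 1 ('b')
  [7] 10/12 → 0 ('')
  [8] 12/7 → 1 ('c')
  [9] 7/2 → 1 ('c')
  [10] 2/8 → 2 ('ce')
  [11] 8/15 → 0 ('')
  [12] 15/3 → 0 ('')
  [13] 3/5 → 1 ('e')
  [14] 5/9 → 2 ('eb')
  [15] 9/11 → 1 ('e')

[0, 1, 1, 0, 1, 2, 1, 0, 1, 1, 2, 0, 0, 1, 2, 1]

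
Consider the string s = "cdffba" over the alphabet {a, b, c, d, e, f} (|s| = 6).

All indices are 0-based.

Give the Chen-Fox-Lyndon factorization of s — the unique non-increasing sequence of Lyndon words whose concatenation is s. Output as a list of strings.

emit factor 1: 'cdff' (i=0, period=4)
emit factor 2: 'b' (i=4, period=1)
emit factor 3: 'a' (i=5, period=1)

["cdff", "b", "a"]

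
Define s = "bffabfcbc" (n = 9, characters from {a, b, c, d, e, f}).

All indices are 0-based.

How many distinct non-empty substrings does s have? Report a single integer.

rank | idx | suffix
   0 |   3 | abfcbc
   1 |   7 | bc
   2 |   4 | bfcbc
   3 |   0 | bffabfcbc
   4 |   8 | c
   5 |   6 | cbc
   6 |   2 | fabfcbc
   7 |   5 | fcbc
   8 |   1 | ffabfcbc

SA = [3, 7, 4, 0, 8, 6, 2, 5, 1]
i: (SA[i-1],SA[i]) lcp shared
  1: (3,7) 0 ''
  2: (7,4) 1 'b'
  3: (4,0) 2 'bf'
  4: (0,8) 0 ''
  5: (8,6) 1 'c'
  6: (6,2) 0 ''
  7: (2,5) 1 'f'
  8: (5,1) 1 'f'

n(n+1)/2 = 9·10/2 = 45
Σ LCP = 0 + 0 + 1 + 2 + 0 + 1 + 0 + 1 + 1 = 6
distinct = 45 − 6 = 39

39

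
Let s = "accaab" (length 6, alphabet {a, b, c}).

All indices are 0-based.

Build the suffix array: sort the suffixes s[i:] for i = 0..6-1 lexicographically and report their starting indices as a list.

[3, 4, 0, 5, 2, 1]

sorted suffixes:
  #0 SA[0]=3  'aab'
  #1 SA[1]=4  'ab'
  #2 SA[2]=0  'accaab'
  #3 SA[3]=5  'b'
  #4 SA[4]=2  'caab'
  #5 SA[5]=1  'ccaab'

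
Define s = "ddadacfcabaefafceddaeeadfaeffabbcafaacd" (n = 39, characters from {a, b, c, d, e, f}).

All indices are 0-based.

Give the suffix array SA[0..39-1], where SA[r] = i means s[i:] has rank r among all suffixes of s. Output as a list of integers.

[35, 8, 29, 36, 4, 2, 22, 19, 10, 25, 33, 13, 9, 30, 31, 7, 32, 37, 15, 5, 38, 3, 1, 18, 0, 17, 23, 21, 16, 20, 11, 26, 34, 28, 24, 12, 6, 14, 27]

sorted suffixes:
  #0 SA[0]=35  'aacd'
  #1 SA[1]=8  'abaefafceddaeeadfaeffabbcafaacd'
  #2 SA[2]=29  'abbcafaacd'
  #3 SA[3]=36  'acd'
  #4 SA[4]=4  'acfcabaefafceddaeeadfaeffabbcafaacd'
  #5 SA[5]=2  'adacfcabaefafceddaeeadfaeffabbcafaacd'
  #6 SA[6]=22  'adfaeffabbcafaacd'
  #7 SA[7]=19  'aeeadfaeffabbcafaacd'
  #8 SA[8]=10  'aefafceddaeeadfaeffabbcafaacd'
  #9 SA[9]=25  'aeffabbcafaacd'
  #10 SA[10]=33  'afaacd'
  #11 SA[11]=13  'afceddaeeadfaeffabbcafaacd'
  #12 SA[12]=9  'baefafceddaeeadfaeffabbcafaacd'
  #13 SA[13]=30  'bbcafaacd'
  #14 SA[14]=31  'bcafaacd'
  #15 SA[15]=7  'cabaefafceddaeeadfaeffabbcafaacd'
  #16 SA[16]=32  'cafaacd'
  #17 SA[17]=37  'cd'
  #18 SA[18]=15  'ceddaeeadfaeffabbcafaacd'
  #19 SA[19]=5  'cfcabaefafceddaeeadfaeffabbcafaacd'
  #20 SA[20]=38  'd'
  #21 SA[21]=3  'dacfcabaefafceddaeeadfaeffabbcafaacd'
  #22 SA[22]=1  'dadacfcabaefafceddaeeadfaeffabbcafaacd'
  #23 SA[23]=18  'daeeadfaeffabbcafaacd'
  #24 SA[24]=0  'ddadacfcabaefafceddaeeadfaeffabbcafaacd'
  #25 SA[25]=17  'ddaeeadfaeffabbcafaacd'
  #26 SA[26]=23  'dfaeffabbcafaacd'
  #27 SA[27]=21  'eadfaeffabbcafaacd'
  #28 SA[28]=16  'eddaeeadfaeffabbcafaacd'
  #29 SA[29]=20  'eeadfaeffabbcafaacd'
  #30 SA[30]=11  'efafceddaeeadfaeffabbcafaacd'
  #31 SA[31]=26  'effabbcafaacd'
  #32 SA[32]=34  'faacd'
  #33 SA[33]=28  'fabbcafaacd'
  #34 SA[34]=24  'faeffabbcafaacd'
  #35 SA[35]=12  'fafceddaeeadfaeffabbcafaacd'
  #36 SA[36]=6  'fcabaefafceddaeeadfaeffabbcafaacd'
  #37 SA[37]=14  'fceddaeeadfaeffabbcafaacd'
  #38 SA[38]=27  'ffabbcafaacd'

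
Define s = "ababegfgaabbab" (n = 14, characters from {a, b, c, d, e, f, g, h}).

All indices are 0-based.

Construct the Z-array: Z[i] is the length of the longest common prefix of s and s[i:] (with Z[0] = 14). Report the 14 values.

Z[0]=14
i=1: fresh scan; Z[1]=0
i=2: fresh scan; Z[2]=2 extend→box=[2,4)
i=3: min(r-i=1, Z[1]=0)=0; Z[3]=0
i=4: fresh scan; Z[4]=0
i=5: fresh scan; Z[5]=0
i=6: fresh scan; Z[6]=0
i=7: fresh scan; Z[7]=0
i=8: fresh scan; Z[8]=1 extend→box=[8,9)
i=9: fresh scan; Z[9]=2 extend→box=[9,11)
i=10: min(r-i=1, Z[1]=0)=0; Z[10]=0
i=11: fresh scan; Z[11]=0
i=12: fresh scan; Z[12]=2 extend→box=[12,14)
i=13: min(r-i=1, Z[1]=0)=0; Z[13]=0

[14, 0, 2, 0, 0, 0, 0, 0, 1, 2, 0, 0, 2, 0]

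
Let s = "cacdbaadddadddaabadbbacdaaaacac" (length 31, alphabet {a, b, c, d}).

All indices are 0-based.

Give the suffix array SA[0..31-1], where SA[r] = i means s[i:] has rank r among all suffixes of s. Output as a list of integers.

[24, 25, 14, 26, 5, 15, 29, 27, 21, 1, 17, 10, 6, 4, 20, 16, 19, 30, 28, 0, 22, 2, 23, 13, 9, 3, 18, 12, 8, 11, 7]

sorted suffixes:
  #0 SA[0]=24  'aaaacac'
  #1 SA[1]=25  'aaacac'
  #2 SA[2]=14  'aabadbbacdaaaacac'
  #3 SA[3]=26  'aacac'
  #4 SA[4]=5  'aadddadddaabadbbacdaaaacac'
  #5 SA[5]=15  'abadbbacdaaaacac'
  #6 SA[6]=29  'ac'
  #7 SA[7]=27  'acac'
  #8 SA[8]=21  'acdaaaacac'
  #9 SA[9]=1  'acdbaadddadddaabadbbacdaaaacac'
  #10 SA[10]=17  'adbbacdaaaacac'
  #11 SA[11]=10  'adddaabadbbacdaaaacac'
  #12 SA[12]=6  'adddadddaabadbbacdaaaacac'
  #13 SA[13]=4  'baadddadddaabadbbacdaaaacac'
  #14 SA[14]=20  'bacdaaaacac'
  #15 SA[15]=16  'badbbacdaaaacac'
  #16 SA[16]=19  'bbacdaaaacac'
  #17 SA[17]=30  'c'
  #18 SA[18]=28  'cac'
  #19 SA[19]=0  'cacdbaadddadddaabadbbacdaaaacac'
  #20 SA[20]=22  'cdaaaacac'
  #21 SA[21]=2  'cdbaadddadddaabadbbacdaaaacac'
  #22 SA[22]=23  'daaaacac'
  #23 SA[23]=13  'daabadbbacdaaaacac'
  #24 SA[24]=9  'dadddaabadbbacdaaaacac'
  #25 SA[25]=3  'dbaadddadddaabadbbacdaaaacac'
  #26 SA[26]=18  'dbbacdaaaacac'
  #27 SA[27]=12  'ddaabadbbacdaaaacac'
  #28 SA[28]=8  'ddadddaabadbbacdaaaacac'
  #29 SA[29]=11  'dddaabadbbacdaaaacac'
  #30 SA[30]=7  'dddadddaabadbbacdaaaacac'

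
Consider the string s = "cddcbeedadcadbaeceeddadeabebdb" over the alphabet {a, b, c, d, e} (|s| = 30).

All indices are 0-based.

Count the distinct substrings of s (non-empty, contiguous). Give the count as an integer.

sorted suffixes:
  #0 SA[0]=24  'abebdb'
  #1 SA[1]=11  'adbaeceeddadeabebdb'
  #2 SA[2]=8  'adcadbaeceeddadeabebdb'
  #3 SA[3]=21  'adeabebdb'
  #4 SA[4]=14  'aeceeddadeabebdb'
  #5 SA[5]=29  'b'
  #6 SA[6]=13  'baeceeddadeabebdb'
  #7 SA[7]=27  'bdb'
  #8 SA[8]=25  'bebdb'
  #9 SA[9]=4  'beedadcadbaeceeddadeabebdb'
  #10 SA[10]=10  'cadbaeceeddadeabebdb'
  #11 SA[11]=3  'cbeedadcadbaeceeddadeabebdb'
  #12 SA[12]=0  'cddcbeedadcadbaeceeddadeabebdb'
  #13 SA[13]=16  'ceeddadeabebdb'
  #14 SA[14]=7  'dadcadbaeceeddadeabebdb'
  #15 SA[15]=20  'dadeabebdb'
  #16 SA[16]=28  'db'
  #17 SA[17]=12  'dbaeceeddadeabebdb'
  #18 SA[18]=9  'dcadbaeceeddadeabebdb'
  #19 SA[19]=2  'dcbeedadcadbaeceeddadeabebdb'
  #20 SA[20]=19  'ddadeabebdb'
  #21 SA[21]=1  'ddcbeedadcadbaeceeddadeabebdb'
  #22 SA[22]=22  'deabebdb'
  #23 SA[23]=23  'eabebdb'
  #24 SA[24]=26  'ebdb'
  #25 SA[25]=15  'eceeddadeabebdb'
  #26 SA[26]=6  'edadcadbaeceeddadeabebdb'
  #27 SA[27]=18  'eddadeabebdb'
  #28 SA[28]=5  'eedadcadbaeceeddadeabebdb'
  #29 SA[29]=17  'eeddadeabebdb'

SA = [24, 11, 8, 21, 14, 29, 13, 27, 25, 4, 10, 3, 0, 16, 7, 20, 28, 12, 9, 2, 19, 1, 22, 23, 26, 15, 6, 18, 5, 17]
i: (SA[i-1],SA[i]) lcp shared
  1: (24,11) 1 'a'
  2: (11,8) 2 'ad'
  3: (8,21) 2 'ad'
  4: (21,14) 1 'a'
  5: (14,29) 0 ''
  6: (29,13) 1 'b'
  7: (13,27) 1 'b'
  8: (27,25) 1 'b'
  9: (25,4) 2 'be'
  10: (4,10) 0 ''
  11: (10,3) 1 'c'
  12: (3,0) 1 'c'
  13: (0,16) 1 'c'
  14: (16,7) 0 ''
  15: (7,20) 3 'dad'
  16: (20,28) 1 'd'
  17: (28,12) 2 'db'
  18: (12,9) 1 'd'
  19: (9,2) 2 'dc'
  20: (2,19) 1 'd'
  21: (19,1) 2 'dd'
  22: (1,22) 1 'd'
  23: (22,23) 0 ''
  24: (23,26) 1 'e'
  25: (26,15) 1 'e'
  26: (15,6) 1 'e'
  27: (6,18) 2 'ed'
  28: (18,5) 1 'e'
  29: (5,17) 3 'eed'

n(n+1)/2 = 30·31/2 = 465
Σ LCP = 0 + 1 + 2 + 2 + 1 + 0 + 1 + 1 + 1 + 2 + 0 + 1 + 1 + 1 + 0 + 3 + 1 + 2 + 1 + 2 + 1 + 2 + 1 + 0 + 1 + 1 + 1 + 2 + 1 + 3 = 36
distinct = 465 − 36 = 429

429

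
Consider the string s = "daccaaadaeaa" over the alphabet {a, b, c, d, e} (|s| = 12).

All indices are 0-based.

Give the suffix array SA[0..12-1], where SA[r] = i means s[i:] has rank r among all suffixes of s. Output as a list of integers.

[11, 10, 4, 5, 1, 6, 8, 3, 2, 0, 7, 9]

rank | idx | suffix
   0 |  11 | a
   1 |  10 | aa
   2 |   4 | aaadaeaa
   3 |   5 | aadaeaa
   4 |   1 | accaaadaeaa
   5 |   6 | adaeaa
   6 |   8 | aeaa
   7 |   3 | caaadaeaa
   8 |   2 | ccaaadaeaa
   9 |   0 | daccaaadaeaa
  10 |   7 | daeaa
  11 |   9 | eaa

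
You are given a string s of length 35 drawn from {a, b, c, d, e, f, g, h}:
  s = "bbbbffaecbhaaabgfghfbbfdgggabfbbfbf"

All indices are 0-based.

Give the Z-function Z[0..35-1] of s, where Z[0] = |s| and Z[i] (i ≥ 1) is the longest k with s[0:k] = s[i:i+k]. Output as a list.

[35, 3, 2, 1, 0, 0, 0, 0, 0, 1, 0, 0, 0, 0, 1, 0, 0, 0, 0, 0, 2, 1, 0, 0, 0, 0, 0, 0, 1, 0, 2, 1, 0, 1, 0]

Z[0]=35
i=1: i≥r, start 0; Z[1]=3 scan→box=[1,4)
i=2: min(r-i=2, Z[1]=3)=2; Z[2]=2
i=3: min(r-i=1, Z[2]=2)=1; Z[3]=1
i=4: i≥r, start 0; Z[4]=0
i=5: i≥r, start 0; Z[5]=0
i=6: i≥r, start 0; Z[6]=0
i=7: i≥r, start 0; Z[7]=0
i=8: i≥r, start 0; Z[8]=0
i=9: i≥r, start 0; Z[9]=1 scan→box=[9,10)
i=10: i≥r, start 0; Z[10]=0
i=11: i≥r, start 0; Z[11]=0
i=12: i≥r, start 0; Z[12]=0
i=13: i≥r, start 0; Z[13]=0
i=14: i≥r, start 0; Z[14]=1 scan→box=[14,15)
i=15: i≥r, start 0; Z[15]=0
i=16: i≥r, start 0; Z[16]=0
i=17: i≥r, start 0; Z[17]=0
i=18: i≥r, start 0; Z[18]=0
i=19: i≥r, start 0; Z[19]=0
i=20: i≥r, start 0; Z[20]=2 scan→box=[20,22)
i=21: min(r-i=1, Z[1]=3)=1; Z[21]=1
i=22: i≥r, start 0; Z[22]=0
i=23: i≥r, start 0; Z[23]=0
i=24: i≥r, start 0; Z[24]=0
i=25: i≥r, start 0; Z[25]=0
i=26: i≥r, start 0; Z[26]=0
i=27: i≥r, start 0; Z[27]=0
i=28: i≥r, start 0; Z[28]=1 scan→box=[28,29)
i=29: i≥r, start 0; Z[29]=0
i=30: i≥r, start 0; Z[30]=2 scan→box=[30,32)
i=31: min(r-i=1, Z[1]=3)=1; Z[31]=1
i=32: i≥r, start 0; Z[32]=0
i=33: i≥r, start 0; Z[33]=1 scan→box=[33,34)
i=34: i≥r, start 0; Z[34]=0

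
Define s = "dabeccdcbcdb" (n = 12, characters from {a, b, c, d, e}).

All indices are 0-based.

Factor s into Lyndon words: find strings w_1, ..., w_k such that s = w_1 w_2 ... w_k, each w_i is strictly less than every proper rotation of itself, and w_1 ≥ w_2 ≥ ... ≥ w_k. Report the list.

emit factor 1: 'd' (i=0, period=1)
emit factor 2: 'abeccdcbcdb' (i=1, period=11)

["d", "abeccdcbcdb"]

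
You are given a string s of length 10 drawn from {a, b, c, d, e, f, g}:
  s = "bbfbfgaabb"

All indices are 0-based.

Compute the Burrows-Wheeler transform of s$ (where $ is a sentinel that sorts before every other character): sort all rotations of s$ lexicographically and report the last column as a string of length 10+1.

rank  rotation     last
    0  $bbfbfgaabb  b
    1  aabb$bbfbfg  g
    2  abb$bbfbfga  a
    3  b$bbfbfgaab  b
    4  bb$bbfbfgaa  a
    5  bbfbfgaabb$  $
    6  bfbfgaabb$b  b
    7  bfgaabb$bbf  f
    8  fbfgaabb$bb  b
    9  fgaabb$bbfb  b
   10  gaabb$bbfbf  f

bgaba$bfbbf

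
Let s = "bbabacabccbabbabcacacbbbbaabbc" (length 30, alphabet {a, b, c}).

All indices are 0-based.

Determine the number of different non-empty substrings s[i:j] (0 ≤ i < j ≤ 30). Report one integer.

408

rank | idx | suffix
   0 |  25 | aabbc
   1 |   2 | abacabccbabbabcacacbbbbaabbc
   2 |  11 | abbabcacacbbbbaabbc
   3 |  26 | abbc
   4 |  14 | abcacacbbbbaabbc
   5 |   6 | abccbabbabcacacbbbbaabbc
   6 |   4 | acabccbabbabcacacbbbbaabbc
   7 |  17 | acacbbbbaabbc
   8 |  19 | acbbbbaabbc
   9 |  24 | baabbc
  10 |   1 | babacabccbabbabcacacbbbbaabbc
  11 |  10 | babbabcacacbbbbaabbc
  12 |  13 | babcacacbbbbaabbc
  13 |   3 | bacabccbabbabcacacbbbbaabbc
  14 |  23 | bbaabbc
  15 |   0 | bbabacabccbabbabcacacbbbbaabbc
  16 |  12 | bbabcacacbbbbaabbc
  17 |  22 | bbbaabbc
  18 |  21 | bbbbaabbc
  19 |  27 | bbc
  20 |  28 | bc
  21 |  15 | bcacacbbbbaabbc
  22 |   7 | bccbabbabcacacbbbbaabbc
  23 |  29 | c
  24 |   5 | cabccbabbabcacacbbbbaabbc
  25 |  16 | cacacbbbbaabbc
  26 |  18 | cacbbbbaabbc
  27 |   9 | cbabbabcacacbbbbaabbc
  28 |  20 | cbbbbaabbc
  29 |   8 | ccbabbabcacacbbbbaabbc

SA = [25, 2, 11, 26, 14, 6, 4, 17, 19, 24, 1, 10, 13, 3, 23, 0, 12, 22, 21, 27, 28, 15, 7, 29, 5, 16, 18, 9, 20, 8]
i: (SA[i-1],SA[i]) lcp shared
  1: (25,2) 1 'a'
  2: (2,11) 2 'ab'
  3: (11,26) 3 'abb'
  4: (26,14) 2 'ab'
  5: (14,6) 3 'abc'
  6: (6,4) 1 'a'
  7: (4,17) 3 'aca'
  8: (17,19) 2 'ac'
  9: (19,24) 0 ''
  10: (24,1) 2 'ba'
  11: (1,10) 3 'bab'
  12: (10,13) 3 'bab'
  13: (13,3) 2 'ba'
  14: (3,23) 1 'b'
  15: (23,0) 3 'bba'
  16: (0,12) 4 'bbab'
  17: (12,22) 2 'bb'
  18: (22,21) 3 'bbb'
  19: (21,27) 2 'bb'
  20: (27,28) 1 'b'
  21: (28,15) 2 'bc'
  22: (15,7) 2 'bc'
  23: (7,29) 0 ''
  24: (29,5) 1 'c'
  25: (5,16) 2 'ca'
  26: (16,18) 3 'cac'
  27: (18,9) 1 'c'
  28: (9,20) 2 'cb'
  29: (20,8) 1 'c'

n(n+1)/2 = 30·31/2 = 465
Σ LCP = 0 + 1 + 2 + 3 + 2 + 3 + 1 + 3 + 2 + 0 + 2 + 3 + 3 + 2 + 1 + 3 + 4 + 2 + 3 + 2 + 1 + 2 + 2 + 0 + 1 + 2 + 3 + 1 + 2 + 1 = 57
distinct = 465 − 57 = 408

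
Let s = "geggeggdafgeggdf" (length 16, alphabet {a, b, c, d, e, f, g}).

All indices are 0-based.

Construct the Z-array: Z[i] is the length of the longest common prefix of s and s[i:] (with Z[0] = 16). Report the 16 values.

Z[0]=16
i=1: outside box; Z[1]=0
i=2: outside box; Z[2]=1 extend→box=[2,3)
i=3: outside box; Z[3]=4 extend→box=[3,7)
i=4: min(r-i=3, Z[1]=0)=0; Z[4]=0
i=5: min(r-i=2, Z[2]=1)=1; Z[5]=1
i=6: min(r-i=1, Z[3]=4)=1; Z[6]=1
i=7: outside box; Z[7]=0
i=8: outside box; Z[8]=0
i=9: outside box; Z[9]=0
i=10: outside box; Z[10]=4 extend→box=[10,14)
i=11: min(r-i=3, Z[1]=0)=0; Z[11]=0
i=12: min(r-i=2, Z[2]=1)=1; Z[12]=1
i=13: min(r-i=1, Z[3]=4)=1; Z[13]=1
i=14: outside box; Z[14]=0
i=15: outside box; Z[15]=0

[16, 0, 1, 4, 0, 1, 1, 0, 0, 0, 4, 0, 1, 1, 0, 0]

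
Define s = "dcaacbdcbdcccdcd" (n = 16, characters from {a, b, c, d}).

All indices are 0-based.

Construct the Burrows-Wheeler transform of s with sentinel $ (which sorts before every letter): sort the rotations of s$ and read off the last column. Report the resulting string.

rank  rotation           last
    0  $dcaacbdcbdcccdcd  d
    1  aacbdcbdcccdcd$dc  c
    2  acbdcbdcccdcd$dca  a
    3  bdcbdcccdcd$dcaac  c
    4  bdcccdcd$dcaacbdc  c
    5  caacbdcbdcccdcd$d  d
    6  cbdcbdcccdcd$dcaa  a
    7  cbdcccdcd$dcaacbd  d
    8  cccdcd$dcaacbdcbd  d
    9  ccdcd$dcaacbdcbdc  c
   10  cd$dcaacbdcbdcccd  d
   11  cdcd$dcaacbdcbdcc  c
   12  d$dcaacbdcbdcccdc  c
   13  dcaacbdcbdcccdcd$  $
   14  dcbdcccdcd$dcaacb  b
   15  dcccdcd$dcaacbdcb  b
   16  dcd$dcaacbdcbdccc  c

dcaccdaddcdcc$bbc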